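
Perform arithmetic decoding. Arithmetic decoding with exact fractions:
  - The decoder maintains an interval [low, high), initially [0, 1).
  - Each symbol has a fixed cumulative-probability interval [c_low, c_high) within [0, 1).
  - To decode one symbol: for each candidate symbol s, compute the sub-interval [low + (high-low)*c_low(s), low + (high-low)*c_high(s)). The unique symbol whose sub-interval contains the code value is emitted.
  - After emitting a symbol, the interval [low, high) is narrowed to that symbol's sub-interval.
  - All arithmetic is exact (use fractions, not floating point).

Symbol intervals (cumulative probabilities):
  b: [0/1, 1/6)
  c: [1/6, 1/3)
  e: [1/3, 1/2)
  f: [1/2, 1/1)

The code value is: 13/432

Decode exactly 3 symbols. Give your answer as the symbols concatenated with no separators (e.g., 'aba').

Step 1: interval [0/1, 1/1), width = 1/1 - 0/1 = 1/1
  'b': [0/1 + 1/1*0/1, 0/1 + 1/1*1/6) = [0/1, 1/6) <- contains code 13/432
  'c': [0/1 + 1/1*1/6, 0/1 + 1/1*1/3) = [1/6, 1/3)
  'e': [0/1 + 1/1*1/3, 0/1 + 1/1*1/2) = [1/3, 1/2)
  'f': [0/1 + 1/1*1/2, 0/1 + 1/1*1/1) = [1/2, 1/1)
  emit 'b', narrow to [0/1, 1/6)
Step 2: interval [0/1, 1/6), width = 1/6 - 0/1 = 1/6
  'b': [0/1 + 1/6*0/1, 0/1 + 1/6*1/6) = [0/1, 1/36)
  'c': [0/1 + 1/6*1/6, 0/1 + 1/6*1/3) = [1/36, 1/18) <- contains code 13/432
  'e': [0/1 + 1/6*1/3, 0/1 + 1/6*1/2) = [1/18, 1/12)
  'f': [0/1 + 1/6*1/2, 0/1 + 1/6*1/1) = [1/12, 1/6)
  emit 'c', narrow to [1/36, 1/18)
Step 3: interval [1/36, 1/18), width = 1/18 - 1/36 = 1/36
  'b': [1/36 + 1/36*0/1, 1/36 + 1/36*1/6) = [1/36, 7/216) <- contains code 13/432
  'c': [1/36 + 1/36*1/6, 1/36 + 1/36*1/3) = [7/216, 1/27)
  'e': [1/36 + 1/36*1/3, 1/36 + 1/36*1/2) = [1/27, 1/24)
  'f': [1/36 + 1/36*1/2, 1/36 + 1/36*1/1) = [1/24, 1/18)
  emit 'b', narrow to [1/36, 7/216)

Answer: bcb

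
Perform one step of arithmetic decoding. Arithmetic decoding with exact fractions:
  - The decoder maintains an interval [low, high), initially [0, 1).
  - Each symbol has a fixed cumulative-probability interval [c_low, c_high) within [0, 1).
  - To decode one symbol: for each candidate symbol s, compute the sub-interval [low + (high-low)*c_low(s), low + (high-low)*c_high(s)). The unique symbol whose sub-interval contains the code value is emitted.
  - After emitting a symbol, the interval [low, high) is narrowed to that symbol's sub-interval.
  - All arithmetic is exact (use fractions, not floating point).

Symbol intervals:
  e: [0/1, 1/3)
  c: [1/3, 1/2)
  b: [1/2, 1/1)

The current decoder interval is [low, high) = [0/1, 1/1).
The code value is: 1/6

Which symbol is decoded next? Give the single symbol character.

Interval width = high − low = 1/1 − 0/1 = 1/1
Scaled code = (code − low) / width = (1/6 − 0/1) / 1/1 = 1/6
  e: [0/1, 1/3) ← scaled code falls here ✓
  c: [1/3, 1/2) 
  b: [1/2, 1/1) 

Answer: e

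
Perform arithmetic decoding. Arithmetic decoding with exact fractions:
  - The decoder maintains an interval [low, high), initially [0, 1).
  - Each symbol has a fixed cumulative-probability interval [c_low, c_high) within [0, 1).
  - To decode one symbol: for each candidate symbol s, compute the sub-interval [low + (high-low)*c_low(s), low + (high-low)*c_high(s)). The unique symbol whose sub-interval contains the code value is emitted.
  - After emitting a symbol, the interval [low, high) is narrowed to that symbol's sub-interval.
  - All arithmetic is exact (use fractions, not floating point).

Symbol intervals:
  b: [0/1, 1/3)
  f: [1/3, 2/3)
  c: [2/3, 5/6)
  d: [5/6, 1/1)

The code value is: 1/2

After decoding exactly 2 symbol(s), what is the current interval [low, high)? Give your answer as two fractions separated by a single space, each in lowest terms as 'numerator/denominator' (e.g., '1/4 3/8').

Answer: 4/9 5/9

Derivation:
Step 1: interval [0/1, 1/1), width = 1/1 - 0/1 = 1/1
  'b': [0/1 + 1/1*0/1, 0/1 + 1/1*1/3) = [0/1, 1/3)
  'f': [0/1 + 1/1*1/3, 0/1 + 1/1*2/3) = [1/3, 2/3) <- contains code 1/2
  'c': [0/1 + 1/1*2/3, 0/1 + 1/1*5/6) = [2/3, 5/6)
  'd': [0/1 + 1/1*5/6, 0/1 + 1/1*1/1) = [5/6, 1/1)
  emit 'f', narrow to [1/3, 2/3)
Step 2: interval [1/3, 2/3), width = 2/3 - 1/3 = 1/3
  'b': [1/3 + 1/3*0/1, 1/3 + 1/3*1/3) = [1/3, 4/9)
  'f': [1/3 + 1/3*1/3, 1/3 + 1/3*2/3) = [4/9, 5/9) <- contains code 1/2
  'c': [1/3 + 1/3*2/3, 1/3 + 1/3*5/6) = [5/9, 11/18)
  'd': [1/3 + 1/3*5/6, 1/3 + 1/3*1/1) = [11/18, 2/3)
  emit 'f', narrow to [4/9, 5/9)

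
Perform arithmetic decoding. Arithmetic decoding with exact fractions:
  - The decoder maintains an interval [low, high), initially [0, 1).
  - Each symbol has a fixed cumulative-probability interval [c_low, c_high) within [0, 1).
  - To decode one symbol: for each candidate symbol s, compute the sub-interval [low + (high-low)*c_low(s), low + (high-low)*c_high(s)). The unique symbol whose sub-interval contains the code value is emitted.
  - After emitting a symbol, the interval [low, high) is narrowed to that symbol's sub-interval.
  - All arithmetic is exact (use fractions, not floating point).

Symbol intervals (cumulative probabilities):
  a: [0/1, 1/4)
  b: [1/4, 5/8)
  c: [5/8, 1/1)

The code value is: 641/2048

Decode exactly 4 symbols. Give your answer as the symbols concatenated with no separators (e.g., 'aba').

Step 1: interval [0/1, 1/1), width = 1/1 - 0/1 = 1/1
  'a': [0/1 + 1/1*0/1, 0/1 + 1/1*1/4) = [0/1, 1/4)
  'b': [0/1 + 1/1*1/4, 0/1 + 1/1*5/8) = [1/4, 5/8) <- contains code 641/2048
  'c': [0/1 + 1/1*5/8, 0/1 + 1/1*1/1) = [5/8, 1/1)
  emit 'b', narrow to [1/4, 5/8)
Step 2: interval [1/4, 5/8), width = 5/8 - 1/4 = 3/8
  'a': [1/4 + 3/8*0/1, 1/4 + 3/8*1/4) = [1/4, 11/32) <- contains code 641/2048
  'b': [1/4 + 3/8*1/4, 1/4 + 3/8*5/8) = [11/32, 31/64)
  'c': [1/4 + 3/8*5/8, 1/4 + 3/8*1/1) = [31/64, 5/8)
  emit 'a', narrow to [1/4, 11/32)
Step 3: interval [1/4, 11/32), width = 11/32 - 1/4 = 3/32
  'a': [1/4 + 3/32*0/1, 1/4 + 3/32*1/4) = [1/4, 35/128)
  'b': [1/4 + 3/32*1/4, 1/4 + 3/32*5/8) = [35/128, 79/256)
  'c': [1/4 + 3/32*5/8, 1/4 + 3/32*1/1) = [79/256, 11/32) <- contains code 641/2048
  emit 'c', narrow to [79/256, 11/32)
Step 4: interval [79/256, 11/32), width = 11/32 - 79/256 = 9/256
  'a': [79/256 + 9/256*0/1, 79/256 + 9/256*1/4) = [79/256, 325/1024) <- contains code 641/2048
  'b': [79/256 + 9/256*1/4, 79/256 + 9/256*5/8) = [325/1024, 677/2048)
  'c': [79/256 + 9/256*5/8, 79/256 + 9/256*1/1) = [677/2048, 11/32)
  emit 'a', narrow to [79/256, 325/1024)

Answer: baca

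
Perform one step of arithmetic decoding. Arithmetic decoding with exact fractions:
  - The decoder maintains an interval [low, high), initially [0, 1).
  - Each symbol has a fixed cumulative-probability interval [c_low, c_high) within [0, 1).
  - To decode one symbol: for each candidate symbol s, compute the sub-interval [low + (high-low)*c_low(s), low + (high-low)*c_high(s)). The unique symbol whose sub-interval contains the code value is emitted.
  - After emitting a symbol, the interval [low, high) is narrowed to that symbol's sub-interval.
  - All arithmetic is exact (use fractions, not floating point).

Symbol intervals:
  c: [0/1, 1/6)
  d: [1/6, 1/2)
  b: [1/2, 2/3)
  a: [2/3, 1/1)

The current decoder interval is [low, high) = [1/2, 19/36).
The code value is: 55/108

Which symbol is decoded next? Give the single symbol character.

Interval width = high − low = 19/36 − 1/2 = 1/36
Scaled code = (code − low) / width = (55/108 − 1/2) / 1/36 = 1/3
  c: [0/1, 1/6) 
  d: [1/6, 1/2) ← scaled code falls here ✓
  b: [1/2, 2/3) 
  a: [2/3, 1/1) 

Answer: d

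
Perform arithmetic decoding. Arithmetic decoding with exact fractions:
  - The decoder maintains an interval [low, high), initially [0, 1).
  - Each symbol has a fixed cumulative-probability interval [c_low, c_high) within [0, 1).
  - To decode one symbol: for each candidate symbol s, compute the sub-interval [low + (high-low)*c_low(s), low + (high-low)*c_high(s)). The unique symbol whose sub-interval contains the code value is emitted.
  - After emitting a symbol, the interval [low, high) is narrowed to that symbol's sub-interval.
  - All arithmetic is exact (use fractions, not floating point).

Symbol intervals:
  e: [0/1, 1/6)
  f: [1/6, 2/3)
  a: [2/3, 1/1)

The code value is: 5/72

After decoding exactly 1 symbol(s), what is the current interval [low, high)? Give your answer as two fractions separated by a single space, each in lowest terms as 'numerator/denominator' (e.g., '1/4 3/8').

Answer: 0/1 1/6

Derivation:
Step 1: interval [0/1, 1/1), width = 1/1 - 0/1 = 1/1
  'e': [0/1 + 1/1*0/1, 0/1 + 1/1*1/6) = [0/1, 1/6) <- contains code 5/72
  'f': [0/1 + 1/1*1/6, 0/1 + 1/1*2/3) = [1/6, 2/3)
  'a': [0/1 + 1/1*2/3, 0/1 + 1/1*1/1) = [2/3, 1/1)
  emit 'e', narrow to [0/1, 1/6)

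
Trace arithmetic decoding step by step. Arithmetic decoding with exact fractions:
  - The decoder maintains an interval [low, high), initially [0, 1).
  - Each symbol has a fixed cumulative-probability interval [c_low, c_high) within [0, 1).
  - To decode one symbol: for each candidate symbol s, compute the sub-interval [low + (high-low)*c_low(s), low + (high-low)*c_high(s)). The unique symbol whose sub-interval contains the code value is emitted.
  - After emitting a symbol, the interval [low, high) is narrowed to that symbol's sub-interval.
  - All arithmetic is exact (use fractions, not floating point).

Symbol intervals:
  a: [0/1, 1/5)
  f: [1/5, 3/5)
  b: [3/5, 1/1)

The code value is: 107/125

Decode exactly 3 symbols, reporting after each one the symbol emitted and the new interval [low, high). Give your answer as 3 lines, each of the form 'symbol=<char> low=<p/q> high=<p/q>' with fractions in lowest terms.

Step 1: interval [0/1, 1/1), width = 1/1 - 0/1 = 1/1
  'a': [0/1 + 1/1*0/1, 0/1 + 1/1*1/5) = [0/1, 1/5)
  'f': [0/1 + 1/1*1/5, 0/1 + 1/1*3/5) = [1/5, 3/5)
  'b': [0/1 + 1/1*3/5, 0/1 + 1/1*1/1) = [3/5, 1/1) <- contains code 107/125
  emit 'b', narrow to [3/5, 1/1)
Step 2: interval [3/5, 1/1), width = 1/1 - 3/5 = 2/5
  'a': [3/5 + 2/5*0/1, 3/5 + 2/5*1/5) = [3/5, 17/25)
  'f': [3/5 + 2/5*1/5, 3/5 + 2/5*3/5) = [17/25, 21/25)
  'b': [3/5 + 2/5*3/5, 3/5 + 2/5*1/1) = [21/25, 1/1) <- contains code 107/125
  emit 'b', narrow to [21/25, 1/1)
Step 3: interval [21/25, 1/1), width = 1/1 - 21/25 = 4/25
  'a': [21/25 + 4/25*0/1, 21/25 + 4/25*1/5) = [21/25, 109/125) <- contains code 107/125
  'f': [21/25 + 4/25*1/5, 21/25 + 4/25*3/5) = [109/125, 117/125)
  'b': [21/25 + 4/25*3/5, 21/25 + 4/25*1/1) = [117/125, 1/1)
  emit 'a', narrow to [21/25, 109/125)

Answer: symbol=b low=3/5 high=1/1
symbol=b low=21/25 high=1/1
symbol=a low=21/25 high=109/125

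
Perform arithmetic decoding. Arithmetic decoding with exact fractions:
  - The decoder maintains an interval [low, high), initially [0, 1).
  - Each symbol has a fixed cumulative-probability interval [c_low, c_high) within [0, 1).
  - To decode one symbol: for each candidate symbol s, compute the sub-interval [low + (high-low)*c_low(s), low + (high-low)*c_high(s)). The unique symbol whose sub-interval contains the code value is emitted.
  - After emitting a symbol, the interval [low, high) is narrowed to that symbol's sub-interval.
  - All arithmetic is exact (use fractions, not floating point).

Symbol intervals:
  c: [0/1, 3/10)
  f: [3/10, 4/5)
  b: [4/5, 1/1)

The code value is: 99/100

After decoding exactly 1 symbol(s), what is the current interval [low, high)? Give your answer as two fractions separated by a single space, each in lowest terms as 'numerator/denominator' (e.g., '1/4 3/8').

Answer: 4/5 1/1

Derivation:
Step 1: interval [0/1, 1/1), width = 1/1 - 0/1 = 1/1
  'c': [0/1 + 1/1*0/1, 0/1 + 1/1*3/10) = [0/1, 3/10)
  'f': [0/1 + 1/1*3/10, 0/1 + 1/1*4/5) = [3/10, 4/5)
  'b': [0/1 + 1/1*4/5, 0/1 + 1/1*1/1) = [4/5, 1/1) <- contains code 99/100
  emit 'b', narrow to [4/5, 1/1)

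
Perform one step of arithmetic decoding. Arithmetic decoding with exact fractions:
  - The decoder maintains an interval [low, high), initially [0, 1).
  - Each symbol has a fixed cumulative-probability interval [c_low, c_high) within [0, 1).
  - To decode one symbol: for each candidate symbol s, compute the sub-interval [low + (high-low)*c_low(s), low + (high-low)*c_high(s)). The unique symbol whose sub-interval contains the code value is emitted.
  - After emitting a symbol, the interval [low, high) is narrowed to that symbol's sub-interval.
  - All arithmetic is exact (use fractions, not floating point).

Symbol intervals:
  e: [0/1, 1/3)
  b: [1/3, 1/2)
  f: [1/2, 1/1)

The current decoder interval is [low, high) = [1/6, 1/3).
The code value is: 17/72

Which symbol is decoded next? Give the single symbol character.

Interval width = high − low = 1/3 − 1/6 = 1/6
Scaled code = (code − low) / width = (17/72 − 1/6) / 1/6 = 5/12
  e: [0/1, 1/3) 
  b: [1/3, 1/2) ← scaled code falls here ✓
  f: [1/2, 1/1) 

Answer: b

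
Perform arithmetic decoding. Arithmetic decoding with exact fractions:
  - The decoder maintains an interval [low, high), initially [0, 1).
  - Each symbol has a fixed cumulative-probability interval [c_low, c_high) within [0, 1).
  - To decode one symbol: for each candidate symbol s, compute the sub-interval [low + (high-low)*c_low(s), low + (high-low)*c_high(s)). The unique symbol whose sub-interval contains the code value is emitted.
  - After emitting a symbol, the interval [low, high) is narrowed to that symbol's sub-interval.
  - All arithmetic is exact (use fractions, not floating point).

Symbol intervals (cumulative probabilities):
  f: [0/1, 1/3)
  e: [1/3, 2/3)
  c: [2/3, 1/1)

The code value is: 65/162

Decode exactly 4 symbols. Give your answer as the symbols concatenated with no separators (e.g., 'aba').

Answer: efec

Derivation:
Step 1: interval [0/1, 1/1), width = 1/1 - 0/1 = 1/1
  'f': [0/1 + 1/1*0/1, 0/1 + 1/1*1/3) = [0/1, 1/3)
  'e': [0/1 + 1/1*1/3, 0/1 + 1/1*2/3) = [1/3, 2/3) <- contains code 65/162
  'c': [0/1 + 1/1*2/3, 0/1 + 1/1*1/1) = [2/3, 1/1)
  emit 'e', narrow to [1/3, 2/3)
Step 2: interval [1/3, 2/3), width = 2/3 - 1/3 = 1/3
  'f': [1/3 + 1/3*0/1, 1/3 + 1/3*1/3) = [1/3, 4/9) <- contains code 65/162
  'e': [1/3 + 1/3*1/3, 1/3 + 1/3*2/3) = [4/9, 5/9)
  'c': [1/3 + 1/3*2/3, 1/3 + 1/3*1/1) = [5/9, 2/3)
  emit 'f', narrow to [1/3, 4/9)
Step 3: interval [1/3, 4/9), width = 4/9 - 1/3 = 1/9
  'f': [1/3 + 1/9*0/1, 1/3 + 1/9*1/3) = [1/3, 10/27)
  'e': [1/3 + 1/9*1/3, 1/3 + 1/9*2/3) = [10/27, 11/27) <- contains code 65/162
  'c': [1/3 + 1/9*2/3, 1/3 + 1/9*1/1) = [11/27, 4/9)
  emit 'e', narrow to [10/27, 11/27)
Step 4: interval [10/27, 11/27), width = 11/27 - 10/27 = 1/27
  'f': [10/27 + 1/27*0/1, 10/27 + 1/27*1/3) = [10/27, 31/81)
  'e': [10/27 + 1/27*1/3, 10/27 + 1/27*2/3) = [31/81, 32/81)
  'c': [10/27 + 1/27*2/3, 10/27 + 1/27*1/1) = [32/81, 11/27) <- contains code 65/162
  emit 'c', narrow to [32/81, 11/27)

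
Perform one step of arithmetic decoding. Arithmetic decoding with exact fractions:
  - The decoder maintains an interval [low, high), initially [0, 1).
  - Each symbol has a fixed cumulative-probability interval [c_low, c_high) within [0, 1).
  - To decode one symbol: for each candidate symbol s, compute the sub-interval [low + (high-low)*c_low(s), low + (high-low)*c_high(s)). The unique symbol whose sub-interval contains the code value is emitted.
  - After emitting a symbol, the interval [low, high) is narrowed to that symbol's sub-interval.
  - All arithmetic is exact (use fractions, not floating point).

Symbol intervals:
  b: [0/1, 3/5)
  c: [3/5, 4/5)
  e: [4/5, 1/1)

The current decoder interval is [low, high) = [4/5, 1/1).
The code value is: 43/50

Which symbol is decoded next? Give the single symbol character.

Interval width = high − low = 1/1 − 4/5 = 1/5
Scaled code = (code − low) / width = (43/50 − 4/5) / 1/5 = 3/10
  b: [0/1, 3/5) ← scaled code falls here ✓
  c: [3/5, 4/5) 
  e: [4/5, 1/1) 

Answer: b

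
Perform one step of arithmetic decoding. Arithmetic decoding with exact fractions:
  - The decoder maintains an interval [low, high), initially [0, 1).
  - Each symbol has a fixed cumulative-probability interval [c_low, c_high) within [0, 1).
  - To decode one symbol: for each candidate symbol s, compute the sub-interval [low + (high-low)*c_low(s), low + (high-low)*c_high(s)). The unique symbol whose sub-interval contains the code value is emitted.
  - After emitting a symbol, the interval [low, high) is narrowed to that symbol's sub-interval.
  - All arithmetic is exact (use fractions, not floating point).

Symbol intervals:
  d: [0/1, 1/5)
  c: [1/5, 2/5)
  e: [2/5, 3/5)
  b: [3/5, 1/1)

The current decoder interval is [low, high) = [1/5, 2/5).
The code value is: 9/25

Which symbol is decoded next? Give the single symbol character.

Interval width = high − low = 2/5 − 1/5 = 1/5
Scaled code = (code − low) / width = (9/25 − 1/5) / 1/5 = 4/5
  d: [0/1, 1/5) 
  c: [1/5, 2/5) 
  e: [2/5, 3/5) 
  b: [3/5, 1/1) ← scaled code falls here ✓

Answer: b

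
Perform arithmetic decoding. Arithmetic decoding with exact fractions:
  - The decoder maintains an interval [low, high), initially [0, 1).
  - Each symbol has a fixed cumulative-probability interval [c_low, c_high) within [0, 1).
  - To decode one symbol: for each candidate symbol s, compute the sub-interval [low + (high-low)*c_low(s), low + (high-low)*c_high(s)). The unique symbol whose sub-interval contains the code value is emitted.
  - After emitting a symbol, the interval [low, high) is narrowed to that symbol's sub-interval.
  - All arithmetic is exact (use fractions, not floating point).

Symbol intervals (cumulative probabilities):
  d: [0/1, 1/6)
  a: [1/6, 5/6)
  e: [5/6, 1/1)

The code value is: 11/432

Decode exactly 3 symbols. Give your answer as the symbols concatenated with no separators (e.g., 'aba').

Step 1: interval [0/1, 1/1), width = 1/1 - 0/1 = 1/1
  'd': [0/1 + 1/1*0/1, 0/1 + 1/1*1/6) = [0/1, 1/6) <- contains code 11/432
  'a': [0/1 + 1/1*1/6, 0/1 + 1/1*5/6) = [1/6, 5/6)
  'e': [0/1 + 1/1*5/6, 0/1 + 1/1*1/1) = [5/6, 1/1)
  emit 'd', narrow to [0/1, 1/6)
Step 2: interval [0/1, 1/6), width = 1/6 - 0/1 = 1/6
  'd': [0/1 + 1/6*0/1, 0/1 + 1/6*1/6) = [0/1, 1/36) <- contains code 11/432
  'a': [0/1 + 1/6*1/6, 0/1 + 1/6*5/6) = [1/36, 5/36)
  'e': [0/1 + 1/6*5/6, 0/1 + 1/6*1/1) = [5/36, 1/6)
  emit 'd', narrow to [0/1, 1/36)
Step 3: interval [0/1, 1/36), width = 1/36 - 0/1 = 1/36
  'd': [0/1 + 1/36*0/1, 0/1 + 1/36*1/6) = [0/1, 1/216)
  'a': [0/1 + 1/36*1/6, 0/1 + 1/36*5/6) = [1/216, 5/216)
  'e': [0/1 + 1/36*5/6, 0/1 + 1/36*1/1) = [5/216, 1/36) <- contains code 11/432
  emit 'e', narrow to [5/216, 1/36)

Answer: dde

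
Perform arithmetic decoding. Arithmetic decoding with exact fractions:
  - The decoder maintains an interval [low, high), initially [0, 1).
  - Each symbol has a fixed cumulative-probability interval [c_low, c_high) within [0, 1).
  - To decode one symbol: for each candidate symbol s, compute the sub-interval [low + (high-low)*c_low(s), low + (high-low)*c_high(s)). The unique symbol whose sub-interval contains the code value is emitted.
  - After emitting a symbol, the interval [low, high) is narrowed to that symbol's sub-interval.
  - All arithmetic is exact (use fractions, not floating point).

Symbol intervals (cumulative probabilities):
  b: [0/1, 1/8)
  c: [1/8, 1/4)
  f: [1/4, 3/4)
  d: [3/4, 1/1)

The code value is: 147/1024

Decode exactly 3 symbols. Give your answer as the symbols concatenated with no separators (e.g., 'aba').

Answer: ccc

Derivation:
Step 1: interval [0/1, 1/1), width = 1/1 - 0/1 = 1/1
  'b': [0/1 + 1/1*0/1, 0/1 + 1/1*1/8) = [0/1, 1/8)
  'c': [0/1 + 1/1*1/8, 0/1 + 1/1*1/4) = [1/8, 1/4) <- contains code 147/1024
  'f': [0/1 + 1/1*1/4, 0/1 + 1/1*3/4) = [1/4, 3/4)
  'd': [0/1 + 1/1*3/4, 0/1 + 1/1*1/1) = [3/4, 1/1)
  emit 'c', narrow to [1/8, 1/4)
Step 2: interval [1/8, 1/4), width = 1/4 - 1/8 = 1/8
  'b': [1/8 + 1/8*0/1, 1/8 + 1/8*1/8) = [1/8, 9/64)
  'c': [1/8 + 1/8*1/8, 1/8 + 1/8*1/4) = [9/64, 5/32) <- contains code 147/1024
  'f': [1/8 + 1/8*1/4, 1/8 + 1/8*3/4) = [5/32, 7/32)
  'd': [1/8 + 1/8*3/4, 1/8 + 1/8*1/1) = [7/32, 1/4)
  emit 'c', narrow to [9/64, 5/32)
Step 3: interval [9/64, 5/32), width = 5/32 - 9/64 = 1/64
  'b': [9/64 + 1/64*0/1, 9/64 + 1/64*1/8) = [9/64, 73/512)
  'c': [9/64 + 1/64*1/8, 9/64 + 1/64*1/4) = [73/512, 37/256) <- contains code 147/1024
  'f': [9/64 + 1/64*1/4, 9/64 + 1/64*3/4) = [37/256, 39/256)
  'd': [9/64 + 1/64*3/4, 9/64 + 1/64*1/1) = [39/256, 5/32)
  emit 'c', narrow to [73/512, 37/256)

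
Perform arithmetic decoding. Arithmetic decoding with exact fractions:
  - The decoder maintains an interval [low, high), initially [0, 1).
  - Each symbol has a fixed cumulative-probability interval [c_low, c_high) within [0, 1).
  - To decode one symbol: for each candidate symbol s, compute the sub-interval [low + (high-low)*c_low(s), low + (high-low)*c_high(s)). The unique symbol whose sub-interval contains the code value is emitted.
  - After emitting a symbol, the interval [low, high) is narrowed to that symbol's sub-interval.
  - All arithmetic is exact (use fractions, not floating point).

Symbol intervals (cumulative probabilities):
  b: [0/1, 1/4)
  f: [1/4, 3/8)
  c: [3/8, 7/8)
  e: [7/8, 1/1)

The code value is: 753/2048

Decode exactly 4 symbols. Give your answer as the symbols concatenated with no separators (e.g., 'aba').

Step 1: interval [0/1, 1/1), width = 1/1 - 0/1 = 1/1
  'b': [0/1 + 1/1*0/1, 0/1 + 1/1*1/4) = [0/1, 1/4)
  'f': [0/1 + 1/1*1/4, 0/1 + 1/1*3/8) = [1/4, 3/8) <- contains code 753/2048
  'c': [0/1 + 1/1*3/8, 0/1 + 1/1*7/8) = [3/8, 7/8)
  'e': [0/1 + 1/1*7/8, 0/1 + 1/1*1/1) = [7/8, 1/1)
  emit 'f', narrow to [1/4, 3/8)
Step 2: interval [1/4, 3/8), width = 3/8 - 1/4 = 1/8
  'b': [1/4 + 1/8*0/1, 1/4 + 1/8*1/4) = [1/4, 9/32)
  'f': [1/4 + 1/8*1/4, 1/4 + 1/8*3/8) = [9/32, 19/64)
  'c': [1/4 + 1/8*3/8, 1/4 + 1/8*7/8) = [19/64, 23/64)
  'e': [1/4 + 1/8*7/8, 1/4 + 1/8*1/1) = [23/64, 3/8) <- contains code 753/2048
  emit 'e', narrow to [23/64, 3/8)
Step 3: interval [23/64, 3/8), width = 3/8 - 23/64 = 1/64
  'b': [23/64 + 1/64*0/1, 23/64 + 1/64*1/4) = [23/64, 93/256)
  'f': [23/64 + 1/64*1/4, 23/64 + 1/64*3/8) = [93/256, 187/512)
  'c': [23/64 + 1/64*3/8, 23/64 + 1/64*7/8) = [187/512, 191/512) <- contains code 753/2048
  'e': [23/64 + 1/64*7/8, 23/64 + 1/64*1/1) = [191/512, 3/8)
  emit 'c', narrow to [187/512, 191/512)
Step 4: interval [187/512, 191/512), width = 191/512 - 187/512 = 1/128
  'b': [187/512 + 1/128*0/1, 187/512 + 1/128*1/4) = [187/512, 47/128)
  'f': [187/512 + 1/128*1/4, 187/512 + 1/128*3/8) = [47/128, 377/1024) <- contains code 753/2048
  'c': [187/512 + 1/128*3/8, 187/512 + 1/128*7/8) = [377/1024, 381/1024)
  'e': [187/512 + 1/128*7/8, 187/512 + 1/128*1/1) = [381/1024, 191/512)
  emit 'f', narrow to [47/128, 377/1024)

Answer: fecf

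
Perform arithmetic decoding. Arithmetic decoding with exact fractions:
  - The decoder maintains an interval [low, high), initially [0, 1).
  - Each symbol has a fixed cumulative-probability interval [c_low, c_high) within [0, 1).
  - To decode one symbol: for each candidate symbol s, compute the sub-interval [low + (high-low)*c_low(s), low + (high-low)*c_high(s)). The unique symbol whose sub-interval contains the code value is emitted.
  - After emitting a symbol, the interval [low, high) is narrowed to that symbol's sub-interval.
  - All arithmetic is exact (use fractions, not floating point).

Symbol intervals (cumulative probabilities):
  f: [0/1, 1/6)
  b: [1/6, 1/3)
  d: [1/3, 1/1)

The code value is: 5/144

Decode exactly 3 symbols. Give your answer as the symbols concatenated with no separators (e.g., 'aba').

Step 1: interval [0/1, 1/1), width = 1/1 - 0/1 = 1/1
  'f': [0/1 + 1/1*0/1, 0/1 + 1/1*1/6) = [0/1, 1/6) <- contains code 5/144
  'b': [0/1 + 1/1*1/6, 0/1 + 1/1*1/3) = [1/6, 1/3)
  'd': [0/1 + 1/1*1/3, 0/1 + 1/1*1/1) = [1/3, 1/1)
  emit 'f', narrow to [0/1, 1/6)
Step 2: interval [0/1, 1/6), width = 1/6 - 0/1 = 1/6
  'f': [0/1 + 1/6*0/1, 0/1 + 1/6*1/6) = [0/1, 1/36)
  'b': [0/1 + 1/6*1/6, 0/1 + 1/6*1/3) = [1/36, 1/18) <- contains code 5/144
  'd': [0/1 + 1/6*1/3, 0/1 + 1/6*1/1) = [1/18, 1/6)
  emit 'b', narrow to [1/36, 1/18)
Step 3: interval [1/36, 1/18), width = 1/18 - 1/36 = 1/36
  'f': [1/36 + 1/36*0/1, 1/36 + 1/36*1/6) = [1/36, 7/216)
  'b': [1/36 + 1/36*1/6, 1/36 + 1/36*1/3) = [7/216, 1/27) <- contains code 5/144
  'd': [1/36 + 1/36*1/3, 1/36 + 1/36*1/1) = [1/27, 1/18)
  emit 'b', narrow to [7/216, 1/27)

Answer: fbb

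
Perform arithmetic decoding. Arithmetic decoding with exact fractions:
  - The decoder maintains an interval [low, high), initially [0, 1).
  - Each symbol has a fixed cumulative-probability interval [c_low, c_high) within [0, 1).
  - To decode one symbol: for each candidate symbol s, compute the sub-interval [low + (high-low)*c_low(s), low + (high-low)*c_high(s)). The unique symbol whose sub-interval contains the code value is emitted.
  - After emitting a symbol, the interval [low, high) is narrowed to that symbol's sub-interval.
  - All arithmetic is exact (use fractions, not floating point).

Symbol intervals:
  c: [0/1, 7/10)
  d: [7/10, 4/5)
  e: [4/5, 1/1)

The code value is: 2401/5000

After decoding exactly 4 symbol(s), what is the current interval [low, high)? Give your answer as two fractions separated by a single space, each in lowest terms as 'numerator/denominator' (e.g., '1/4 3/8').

Answer: 294/625 49/100

Derivation:
Step 1: interval [0/1, 1/1), width = 1/1 - 0/1 = 1/1
  'c': [0/1 + 1/1*0/1, 0/1 + 1/1*7/10) = [0/1, 7/10) <- contains code 2401/5000
  'd': [0/1 + 1/1*7/10, 0/1 + 1/1*4/5) = [7/10, 4/5)
  'e': [0/1 + 1/1*4/5, 0/1 + 1/1*1/1) = [4/5, 1/1)
  emit 'c', narrow to [0/1, 7/10)
Step 2: interval [0/1, 7/10), width = 7/10 - 0/1 = 7/10
  'c': [0/1 + 7/10*0/1, 0/1 + 7/10*7/10) = [0/1, 49/100) <- contains code 2401/5000
  'd': [0/1 + 7/10*7/10, 0/1 + 7/10*4/5) = [49/100, 14/25)
  'e': [0/1 + 7/10*4/5, 0/1 + 7/10*1/1) = [14/25, 7/10)
  emit 'c', narrow to [0/1, 49/100)
Step 3: interval [0/1, 49/100), width = 49/100 - 0/1 = 49/100
  'c': [0/1 + 49/100*0/1, 0/1 + 49/100*7/10) = [0/1, 343/1000)
  'd': [0/1 + 49/100*7/10, 0/1 + 49/100*4/5) = [343/1000, 49/125)
  'e': [0/1 + 49/100*4/5, 0/1 + 49/100*1/1) = [49/125, 49/100) <- contains code 2401/5000
  emit 'e', narrow to [49/125, 49/100)
Step 4: interval [49/125, 49/100), width = 49/100 - 49/125 = 49/500
  'c': [49/125 + 49/500*0/1, 49/125 + 49/500*7/10) = [49/125, 2303/5000)
  'd': [49/125 + 49/500*7/10, 49/125 + 49/500*4/5) = [2303/5000, 294/625)
  'e': [49/125 + 49/500*4/5, 49/125 + 49/500*1/1) = [294/625, 49/100) <- contains code 2401/5000
  emit 'e', narrow to [294/625, 49/100)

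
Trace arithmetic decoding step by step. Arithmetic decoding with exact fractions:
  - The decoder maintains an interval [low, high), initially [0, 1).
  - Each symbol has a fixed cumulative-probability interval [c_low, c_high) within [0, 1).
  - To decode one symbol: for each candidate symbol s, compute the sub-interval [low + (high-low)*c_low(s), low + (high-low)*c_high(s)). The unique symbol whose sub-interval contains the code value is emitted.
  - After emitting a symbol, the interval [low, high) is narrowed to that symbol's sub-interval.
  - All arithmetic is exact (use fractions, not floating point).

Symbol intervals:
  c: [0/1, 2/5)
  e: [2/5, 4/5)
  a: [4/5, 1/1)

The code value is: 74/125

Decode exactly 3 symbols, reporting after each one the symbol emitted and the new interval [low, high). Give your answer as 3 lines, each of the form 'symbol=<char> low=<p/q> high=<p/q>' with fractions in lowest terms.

Step 1: interval [0/1, 1/1), width = 1/1 - 0/1 = 1/1
  'c': [0/1 + 1/1*0/1, 0/1 + 1/1*2/5) = [0/1, 2/5)
  'e': [0/1 + 1/1*2/5, 0/1 + 1/1*4/5) = [2/5, 4/5) <- contains code 74/125
  'a': [0/1 + 1/1*4/5, 0/1 + 1/1*1/1) = [4/5, 1/1)
  emit 'e', narrow to [2/5, 4/5)
Step 2: interval [2/5, 4/5), width = 4/5 - 2/5 = 2/5
  'c': [2/5 + 2/5*0/1, 2/5 + 2/5*2/5) = [2/5, 14/25)
  'e': [2/5 + 2/5*2/5, 2/5 + 2/5*4/5) = [14/25, 18/25) <- contains code 74/125
  'a': [2/5 + 2/5*4/5, 2/5 + 2/5*1/1) = [18/25, 4/5)
  emit 'e', narrow to [14/25, 18/25)
Step 3: interval [14/25, 18/25), width = 18/25 - 14/25 = 4/25
  'c': [14/25 + 4/25*0/1, 14/25 + 4/25*2/5) = [14/25, 78/125) <- contains code 74/125
  'e': [14/25 + 4/25*2/5, 14/25 + 4/25*4/5) = [78/125, 86/125)
  'a': [14/25 + 4/25*4/5, 14/25 + 4/25*1/1) = [86/125, 18/25)
  emit 'c', narrow to [14/25, 78/125)

Answer: symbol=e low=2/5 high=4/5
symbol=e low=14/25 high=18/25
symbol=c low=14/25 high=78/125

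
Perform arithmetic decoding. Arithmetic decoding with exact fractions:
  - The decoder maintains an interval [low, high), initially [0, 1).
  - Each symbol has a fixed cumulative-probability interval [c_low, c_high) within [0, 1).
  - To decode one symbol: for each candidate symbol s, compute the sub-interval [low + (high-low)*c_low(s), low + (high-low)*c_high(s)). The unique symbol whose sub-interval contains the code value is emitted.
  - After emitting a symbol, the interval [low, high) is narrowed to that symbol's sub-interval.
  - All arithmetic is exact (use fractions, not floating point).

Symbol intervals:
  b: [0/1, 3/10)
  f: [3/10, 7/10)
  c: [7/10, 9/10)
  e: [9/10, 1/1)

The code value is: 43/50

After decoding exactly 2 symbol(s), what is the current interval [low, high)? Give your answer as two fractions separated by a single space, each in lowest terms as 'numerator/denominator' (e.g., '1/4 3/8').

Step 1: interval [0/1, 1/1), width = 1/1 - 0/1 = 1/1
  'b': [0/1 + 1/1*0/1, 0/1 + 1/1*3/10) = [0/1, 3/10)
  'f': [0/1 + 1/1*3/10, 0/1 + 1/1*7/10) = [3/10, 7/10)
  'c': [0/1 + 1/1*7/10, 0/1 + 1/1*9/10) = [7/10, 9/10) <- contains code 43/50
  'e': [0/1 + 1/1*9/10, 0/1 + 1/1*1/1) = [9/10, 1/1)
  emit 'c', narrow to [7/10, 9/10)
Step 2: interval [7/10, 9/10), width = 9/10 - 7/10 = 1/5
  'b': [7/10 + 1/5*0/1, 7/10 + 1/5*3/10) = [7/10, 19/25)
  'f': [7/10 + 1/5*3/10, 7/10 + 1/5*7/10) = [19/25, 21/25)
  'c': [7/10 + 1/5*7/10, 7/10 + 1/5*9/10) = [21/25, 22/25) <- contains code 43/50
  'e': [7/10 + 1/5*9/10, 7/10 + 1/5*1/1) = [22/25, 9/10)
  emit 'c', narrow to [21/25, 22/25)

Answer: 21/25 22/25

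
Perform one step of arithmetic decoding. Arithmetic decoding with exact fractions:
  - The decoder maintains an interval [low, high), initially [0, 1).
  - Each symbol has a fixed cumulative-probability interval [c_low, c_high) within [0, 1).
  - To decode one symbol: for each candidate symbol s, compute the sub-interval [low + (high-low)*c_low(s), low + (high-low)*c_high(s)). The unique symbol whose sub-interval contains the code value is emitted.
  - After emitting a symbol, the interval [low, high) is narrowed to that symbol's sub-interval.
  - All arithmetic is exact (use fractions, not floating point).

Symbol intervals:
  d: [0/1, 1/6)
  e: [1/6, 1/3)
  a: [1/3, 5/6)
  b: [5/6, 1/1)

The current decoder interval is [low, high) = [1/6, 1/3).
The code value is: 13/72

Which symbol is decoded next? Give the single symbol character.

Interval width = high − low = 1/3 − 1/6 = 1/6
Scaled code = (code − low) / width = (13/72 − 1/6) / 1/6 = 1/12
  d: [0/1, 1/6) ← scaled code falls here ✓
  e: [1/6, 1/3) 
  a: [1/3, 5/6) 
  b: [5/6, 1/1) 

Answer: d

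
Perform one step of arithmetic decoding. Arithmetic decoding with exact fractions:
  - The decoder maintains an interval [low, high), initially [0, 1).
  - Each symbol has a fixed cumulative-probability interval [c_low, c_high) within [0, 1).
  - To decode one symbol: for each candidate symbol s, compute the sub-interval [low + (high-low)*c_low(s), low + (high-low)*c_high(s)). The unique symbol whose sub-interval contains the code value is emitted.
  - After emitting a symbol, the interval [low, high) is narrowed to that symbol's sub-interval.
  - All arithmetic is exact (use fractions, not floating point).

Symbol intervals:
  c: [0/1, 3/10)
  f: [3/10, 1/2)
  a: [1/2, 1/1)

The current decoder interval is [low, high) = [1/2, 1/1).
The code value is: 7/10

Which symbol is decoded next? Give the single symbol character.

Interval width = high − low = 1/1 − 1/2 = 1/2
Scaled code = (code − low) / width = (7/10 − 1/2) / 1/2 = 2/5
  c: [0/1, 3/10) 
  f: [3/10, 1/2) ← scaled code falls here ✓
  a: [1/2, 1/1) 

Answer: f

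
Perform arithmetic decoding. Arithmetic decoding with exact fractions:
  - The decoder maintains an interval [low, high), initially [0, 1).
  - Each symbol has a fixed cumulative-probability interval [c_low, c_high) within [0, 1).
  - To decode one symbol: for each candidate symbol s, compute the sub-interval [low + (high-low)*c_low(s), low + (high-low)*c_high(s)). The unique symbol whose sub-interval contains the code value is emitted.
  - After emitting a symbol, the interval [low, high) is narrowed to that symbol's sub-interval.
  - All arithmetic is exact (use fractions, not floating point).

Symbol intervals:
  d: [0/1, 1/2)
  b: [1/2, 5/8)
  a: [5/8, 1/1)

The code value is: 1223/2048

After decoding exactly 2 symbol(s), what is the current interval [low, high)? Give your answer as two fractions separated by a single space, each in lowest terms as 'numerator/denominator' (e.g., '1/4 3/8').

Answer: 37/64 5/8

Derivation:
Step 1: interval [0/1, 1/1), width = 1/1 - 0/1 = 1/1
  'd': [0/1 + 1/1*0/1, 0/1 + 1/1*1/2) = [0/1, 1/2)
  'b': [0/1 + 1/1*1/2, 0/1 + 1/1*5/8) = [1/2, 5/8) <- contains code 1223/2048
  'a': [0/1 + 1/1*5/8, 0/1 + 1/1*1/1) = [5/8, 1/1)
  emit 'b', narrow to [1/2, 5/8)
Step 2: interval [1/2, 5/8), width = 5/8 - 1/2 = 1/8
  'd': [1/2 + 1/8*0/1, 1/2 + 1/8*1/2) = [1/2, 9/16)
  'b': [1/2 + 1/8*1/2, 1/2 + 1/8*5/8) = [9/16, 37/64)
  'a': [1/2 + 1/8*5/8, 1/2 + 1/8*1/1) = [37/64, 5/8) <- contains code 1223/2048
  emit 'a', narrow to [37/64, 5/8)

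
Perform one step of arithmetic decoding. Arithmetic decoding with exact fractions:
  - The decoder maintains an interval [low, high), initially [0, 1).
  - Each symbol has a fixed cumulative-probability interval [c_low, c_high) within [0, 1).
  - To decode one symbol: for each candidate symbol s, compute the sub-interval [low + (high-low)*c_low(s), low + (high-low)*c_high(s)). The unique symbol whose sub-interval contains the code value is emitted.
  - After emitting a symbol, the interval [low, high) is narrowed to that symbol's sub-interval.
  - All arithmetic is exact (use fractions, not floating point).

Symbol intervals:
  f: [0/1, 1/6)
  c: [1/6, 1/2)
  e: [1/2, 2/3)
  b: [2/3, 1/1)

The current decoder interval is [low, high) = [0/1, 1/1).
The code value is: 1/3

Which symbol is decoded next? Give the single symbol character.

Answer: c

Derivation:
Interval width = high − low = 1/1 − 0/1 = 1/1
Scaled code = (code − low) / width = (1/3 − 0/1) / 1/1 = 1/3
  f: [0/1, 1/6) 
  c: [1/6, 1/2) ← scaled code falls here ✓
  e: [1/2, 2/3) 
  b: [2/3, 1/1) 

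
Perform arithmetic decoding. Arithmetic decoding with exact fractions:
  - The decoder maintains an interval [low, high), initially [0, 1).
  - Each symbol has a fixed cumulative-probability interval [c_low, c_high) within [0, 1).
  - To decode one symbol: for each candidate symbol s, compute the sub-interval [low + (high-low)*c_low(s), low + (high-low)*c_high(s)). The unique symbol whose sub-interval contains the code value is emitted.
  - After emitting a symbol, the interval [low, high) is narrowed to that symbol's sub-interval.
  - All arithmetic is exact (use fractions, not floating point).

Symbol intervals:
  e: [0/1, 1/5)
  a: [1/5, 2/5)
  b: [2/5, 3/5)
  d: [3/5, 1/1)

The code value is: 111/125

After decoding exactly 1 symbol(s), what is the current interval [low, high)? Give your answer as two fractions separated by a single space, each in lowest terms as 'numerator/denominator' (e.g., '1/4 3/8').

Step 1: interval [0/1, 1/1), width = 1/1 - 0/1 = 1/1
  'e': [0/1 + 1/1*0/1, 0/1 + 1/1*1/5) = [0/1, 1/5)
  'a': [0/1 + 1/1*1/5, 0/1 + 1/1*2/5) = [1/5, 2/5)
  'b': [0/1 + 1/1*2/5, 0/1 + 1/1*3/5) = [2/5, 3/5)
  'd': [0/1 + 1/1*3/5, 0/1 + 1/1*1/1) = [3/5, 1/1) <- contains code 111/125
  emit 'd', narrow to [3/5, 1/1)

Answer: 3/5 1/1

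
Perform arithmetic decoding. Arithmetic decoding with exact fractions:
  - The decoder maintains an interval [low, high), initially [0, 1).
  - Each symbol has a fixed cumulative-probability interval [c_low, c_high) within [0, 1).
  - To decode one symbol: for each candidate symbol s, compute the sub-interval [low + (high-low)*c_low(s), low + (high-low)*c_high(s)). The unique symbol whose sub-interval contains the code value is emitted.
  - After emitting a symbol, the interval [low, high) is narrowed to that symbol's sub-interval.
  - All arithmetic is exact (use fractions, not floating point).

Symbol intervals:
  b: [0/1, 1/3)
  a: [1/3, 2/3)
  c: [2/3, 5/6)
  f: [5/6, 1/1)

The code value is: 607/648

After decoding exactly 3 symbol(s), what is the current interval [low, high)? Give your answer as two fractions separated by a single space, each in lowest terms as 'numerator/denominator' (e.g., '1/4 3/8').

Step 1: interval [0/1, 1/1), width = 1/1 - 0/1 = 1/1
  'b': [0/1 + 1/1*0/1, 0/1 + 1/1*1/3) = [0/1, 1/3)
  'a': [0/1 + 1/1*1/3, 0/1 + 1/1*2/3) = [1/3, 2/3)
  'c': [0/1 + 1/1*2/3, 0/1 + 1/1*5/6) = [2/3, 5/6)
  'f': [0/1 + 1/1*5/6, 0/1 + 1/1*1/1) = [5/6, 1/1) <- contains code 607/648
  emit 'f', narrow to [5/6, 1/1)
Step 2: interval [5/6, 1/1), width = 1/1 - 5/6 = 1/6
  'b': [5/6 + 1/6*0/1, 5/6 + 1/6*1/3) = [5/6, 8/9)
  'a': [5/6 + 1/6*1/3, 5/6 + 1/6*2/3) = [8/9, 17/18) <- contains code 607/648
  'c': [5/6 + 1/6*2/3, 5/6 + 1/6*5/6) = [17/18, 35/36)
  'f': [5/6 + 1/6*5/6, 5/6 + 1/6*1/1) = [35/36, 1/1)
  emit 'a', narrow to [8/9, 17/18)
Step 3: interval [8/9, 17/18), width = 17/18 - 8/9 = 1/18
  'b': [8/9 + 1/18*0/1, 8/9 + 1/18*1/3) = [8/9, 49/54)
  'a': [8/9 + 1/18*1/3, 8/9 + 1/18*2/3) = [49/54, 25/27)
  'c': [8/9 + 1/18*2/3, 8/9 + 1/18*5/6) = [25/27, 101/108)
  'f': [8/9 + 1/18*5/6, 8/9 + 1/18*1/1) = [101/108, 17/18) <- contains code 607/648
  emit 'f', narrow to [101/108, 17/18)

Answer: 101/108 17/18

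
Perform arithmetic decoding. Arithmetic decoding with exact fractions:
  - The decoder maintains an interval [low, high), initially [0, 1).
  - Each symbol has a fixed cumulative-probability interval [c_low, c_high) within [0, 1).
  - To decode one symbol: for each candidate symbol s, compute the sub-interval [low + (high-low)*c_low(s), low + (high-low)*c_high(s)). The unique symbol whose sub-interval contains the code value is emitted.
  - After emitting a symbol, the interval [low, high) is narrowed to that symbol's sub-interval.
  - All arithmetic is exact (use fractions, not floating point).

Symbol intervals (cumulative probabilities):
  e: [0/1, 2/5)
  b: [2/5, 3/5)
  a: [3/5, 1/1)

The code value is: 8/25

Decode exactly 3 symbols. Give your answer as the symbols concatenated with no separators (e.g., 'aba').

Answer: eab

Derivation:
Step 1: interval [0/1, 1/1), width = 1/1 - 0/1 = 1/1
  'e': [0/1 + 1/1*0/1, 0/1 + 1/1*2/5) = [0/1, 2/5) <- contains code 8/25
  'b': [0/1 + 1/1*2/5, 0/1 + 1/1*3/5) = [2/5, 3/5)
  'a': [0/1 + 1/1*3/5, 0/1 + 1/1*1/1) = [3/5, 1/1)
  emit 'e', narrow to [0/1, 2/5)
Step 2: interval [0/1, 2/5), width = 2/5 - 0/1 = 2/5
  'e': [0/1 + 2/5*0/1, 0/1 + 2/5*2/5) = [0/1, 4/25)
  'b': [0/1 + 2/5*2/5, 0/1 + 2/5*3/5) = [4/25, 6/25)
  'a': [0/1 + 2/5*3/5, 0/1 + 2/5*1/1) = [6/25, 2/5) <- contains code 8/25
  emit 'a', narrow to [6/25, 2/5)
Step 3: interval [6/25, 2/5), width = 2/5 - 6/25 = 4/25
  'e': [6/25 + 4/25*0/1, 6/25 + 4/25*2/5) = [6/25, 38/125)
  'b': [6/25 + 4/25*2/5, 6/25 + 4/25*3/5) = [38/125, 42/125) <- contains code 8/25
  'a': [6/25 + 4/25*3/5, 6/25 + 4/25*1/1) = [42/125, 2/5)
  emit 'b', narrow to [38/125, 42/125)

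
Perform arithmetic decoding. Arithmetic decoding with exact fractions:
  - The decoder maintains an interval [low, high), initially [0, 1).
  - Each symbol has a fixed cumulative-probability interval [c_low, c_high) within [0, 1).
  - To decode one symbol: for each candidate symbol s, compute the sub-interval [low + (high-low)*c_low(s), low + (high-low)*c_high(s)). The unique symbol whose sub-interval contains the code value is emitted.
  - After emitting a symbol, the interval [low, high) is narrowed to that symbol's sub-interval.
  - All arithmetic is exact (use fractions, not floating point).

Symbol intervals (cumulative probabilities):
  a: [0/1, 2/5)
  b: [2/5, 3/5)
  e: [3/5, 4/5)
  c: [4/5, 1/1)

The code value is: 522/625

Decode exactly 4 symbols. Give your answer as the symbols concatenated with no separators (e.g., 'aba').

Answer: caba

Derivation:
Step 1: interval [0/1, 1/1), width = 1/1 - 0/1 = 1/1
  'a': [0/1 + 1/1*0/1, 0/1 + 1/1*2/5) = [0/1, 2/5)
  'b': [0/1 + 1/1*2/5, 0/1 + 1/1*3/5) = [2/5, 3/5)
  'e': [0/1 + 1/1*3/5, 0/1 + 1/1*4/5) = [3/5, 4/5)
  'c': [0/1 + 1/1*4/5, 0/1 + 1/1*1/1) = [4/5, 1/1) <- contains code 522/625
  emit 'c', narrow to [4/5, 1/1)
Step 2: interval [4/5, 1/1), width = 1/1 - 4/5 = 1/5
  'a': [4/5 + 1/5*0/1, 4/5 + 1/5*2/5) = [4/5, 22/25) <- contains code 522/625
  'b': [4/5 + 1/5*2/5, 4/5 + 1/5*3/5) = [22/25, 23/25)
  'e': [4/5 + 1/5*3/5, 4/5 + 1/5*4/5) = [23/25, 24/25)
  'c': [4/5 + 1/5*4/5, 4/5 + 1/5*1/1) = [24/25, 1/1)
  emit 'a', narrow to [4/5, 22/25)
Step 3: interval [4/5, 22/25), width = 22/25 - 4/5 = 2/25
  'a': [4/5 + 2/25*0/1, 4/5 + 2/25*2/5) = [4/5, 104/125)
  'b': [4/5 + 2/25*2/5, 4/5 + 2/25*3/5) = [104/125, 106/125) <- contains code 522/625
  'e': [4/5 + 2/25*3/5, 4/5 + 2/25*4/5) = [106/125, 108/125)
  'c': [4/5 + 2/25*4/5, 4/5 + 2/25*1/1) = [108/125, 22/25)
  emit 'b', narrow to [104/125, 106/125)
Step 4: interval [104/125, 106/125), width = 106/125 - 104/125 = 2/125
  'a': [104/125 + 2/125*0/1, 104/125 + 2/125*2/5) = [104/125, 524/625) <- contains code 522/625
  'b': [104/125 + 2/125*2/5, 104/125 + 2/125*3/5) = [524/625, 526/625)
  'e': [104/125 + 2/125*3/5, 104/125 + 2/125*4/5) = [526/625, 528/625)
  'c': [104/125 + 2/125*4/5, 104/125 + 2/125*1/1) = [528/625, 106/125)
  emit 'a', narrow to [104/125, 524/625)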